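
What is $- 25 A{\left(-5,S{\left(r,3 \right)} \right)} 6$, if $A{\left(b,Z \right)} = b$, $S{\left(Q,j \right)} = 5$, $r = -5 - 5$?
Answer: $750$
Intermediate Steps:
$r = -10$ ($r = -5 - 5 = -10$)
$- 25 A{\left(-5,S{\left(r,3 \right)} \right)} 6 = \left(-25\right) \left(-5\right) 6 = 125 \cdot 6 = 750$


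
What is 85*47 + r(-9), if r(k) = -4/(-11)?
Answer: 43949/11 ≈ 3995.4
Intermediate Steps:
r(k) = 4/11 (r(k) = -4*(-1/11) = 4/11)
85*47 + r(-9) = 85*47 + 4/11 = 3995 + 4/11 = 43949/11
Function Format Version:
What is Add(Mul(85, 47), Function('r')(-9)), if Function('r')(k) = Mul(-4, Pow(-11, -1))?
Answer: Rational(43949, 11) ≈ 3995.4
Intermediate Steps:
Function('r')(k) = Rational(4, 11) (Function('r')(k) = Mul(-4, Rational(-1, 11)) = Rational(4, 11))
Add(Mul(85, 47), Function('r')(-9)) = Add(Mul(85, 47), Rational(4, 11)) = Add(3995, Rational(4, 11)) = Rational(43949, 11)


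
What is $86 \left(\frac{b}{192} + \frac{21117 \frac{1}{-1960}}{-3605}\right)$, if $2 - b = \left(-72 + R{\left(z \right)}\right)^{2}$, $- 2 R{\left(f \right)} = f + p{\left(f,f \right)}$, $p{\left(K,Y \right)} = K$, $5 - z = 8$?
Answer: $- \frac{180718721581}{84789600} \approx -2131.4$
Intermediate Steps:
$z = -3$ ($z = 5 - 8 = -3$)
$R{\left(f \right)} = - f$ ($R{\left(f \right)} = - \frac{f + f}{2} = - \frac{2 f}{2} = - f$)
$b = -4759$ ($b = 2 - \left(-72 - -3\right)^{2} = 2 - \left(-72 + 3\right)^{2} = 2 - \left(-69\right)^{2} = 2 - 4761 = -4759$)
$86 \left(\frac{b}{192} + \frac{21117 \frac{1}{-1960}}{-3605}\right) = 86 \left(- \frac{4759}{192} + \frac{21117 \frac{1}{-1960}}{-3605}\right) = 86 \left(\left(-4759\right) \frac{1}{192} + 21117 \left(- \frac{1}{1960}\right) \left(- \frac{1}{3605}\right)\right) = 86 \left(- \frac{4759}{192} - - \frac{21117}{7065800}\right) = 86 \left(- \frac{4759}{192} + \frac{21117}{7065800}\right) = 86 \left(- \frac{4202760967}{169579200}\right) = - \frac{180718721581}{84789600}$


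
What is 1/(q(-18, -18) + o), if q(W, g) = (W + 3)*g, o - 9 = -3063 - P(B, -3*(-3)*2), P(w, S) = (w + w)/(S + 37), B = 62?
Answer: -55/153244 ≈ -0.00035890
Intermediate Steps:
P(w, S) = 2*w/(37 + S) (P(w, S) = (2*w)/(37 + S) = 2*w/(37 + S))
o = -168094/55 (o = 9 + (-3063 - 2*62/(37 - 3*(-3)*2)) = 9 + (-3063 - 2*62/(37 + 9*2)) = 9 + (-3063 - 2*62/(37 + 18)) = 9 + (-3063 - 2*62/55) = 9 + (-3063 - 1*124/55) = 9 + (-3063 - 124/55) = 9 - 168589/55 = -168094/55 ≈ -3056.3)
q(W, g) = g*(3 + W) (q(W, g) = (3 + W)*g = g*(3 + W))
1/(q(-18, -18) + o) = 1/(-18*(3 - 18) - 168094/55) = 1/(-18*(-15) - 168094/55) = 1/(270 - 168094/55) = 1/(-153244/55) = -55/153244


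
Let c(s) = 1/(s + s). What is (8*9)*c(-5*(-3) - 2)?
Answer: 36/13 ≈ 2.7692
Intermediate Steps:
c(s) = 1/(2*s)
(8*9)*c(-5*(-3) - 2) = (8*9)*(1/(2*(-5*(-3) - 2))) = 72*(1/(2*(15 - 2))) = 72*((1/2)/13) = 72*((1/2)*(1/13)) = 72*(1/26) = 36/13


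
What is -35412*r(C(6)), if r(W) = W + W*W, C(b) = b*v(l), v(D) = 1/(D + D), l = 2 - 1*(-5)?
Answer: -1062360/49 ≈ -21681.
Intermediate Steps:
l = 7 (l = 2 + 5 = 7)
v(D) = 1/(2*D)
C(b) = b/14 (C(b) = b*((1/2)/7) = b*((1/2)*(1/7)) = b*(1/14) = b/14)
r(W) = W + W**2
-35412*r(C(6)) = -35412*(1/14)*6*(1 + (1/14)*6) = -106236*(1 + 3/7)/7 = -106236*10/(7*7) = -35412*30/49 = -1062360/49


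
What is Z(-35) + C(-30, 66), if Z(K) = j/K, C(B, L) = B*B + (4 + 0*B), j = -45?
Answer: 6337/7 ≈ 905.29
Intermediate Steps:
C(B, L) = 4 + B**2 (C(B, L) = B**2 + (4 + 0) = B**2 + 4 = 4 + B**2)
Z(K) = -45/K
Z(-35) + C(-30, 66) = -45/(-35) + (4 + (-30)**2) = -45*(-1/35) + (4 + 900) = 9/7 + 904 = 6337/7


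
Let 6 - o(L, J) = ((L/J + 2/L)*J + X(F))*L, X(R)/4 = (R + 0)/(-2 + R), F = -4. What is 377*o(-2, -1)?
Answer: 10556/3 ≈ 3518.7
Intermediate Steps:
X(R) = 4*R/(-2 + R) (X(R) = 4*((R + 0)/(-2 + R)) = 4*(R/(-2 + R)) = 4*R/(-2 + R))
o(L, J) = 6 - L*(8/3 + J*(2/L + L/J)) (o(L, J) = 6 - ((L/J + 2/L)*J + 4*(-4)/(-2 - 4))*L = 6 - ((2/L + L/J)*J + 4*(-4)/(-6))*L = 6 - (J*(2/L + L/J) + 4*(-4)*(-⅙))*L = 6 - (J*(2/L + L/J) + 8/3)*L = 6 - (8/3 + J*(2/L + L/J))*L = 6 - L*(8/3 + J*(2/L + L/J)))
377*o(-2, -1) = 377*(6 - 1*(-2)² - 2*(-1) - 8/3*(-2)) = 377*(6 - 1*4 + 2 + 16/3) = 377*(6 - 4 + 2 + 16/3) = 377*(28/3) = 10556/3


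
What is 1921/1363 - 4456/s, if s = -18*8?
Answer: 793769/24534 ≈ 32.354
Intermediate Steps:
s = -144
1921/1363 - 4456/s = 1921/1363 - 4456/(-144) = 1921*(1/1363) - 4456*(-1/144) = 1921/1363 + 557/18 = 793769/24534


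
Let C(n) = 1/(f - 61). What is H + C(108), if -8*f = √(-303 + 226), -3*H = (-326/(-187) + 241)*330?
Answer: 2*(-226965*√77 + 110758988*I)/(17*(√77 - 488*I)) ≈ -26702.0 + 0.00029492*I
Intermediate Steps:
H = -453930/17 (H = -(-326/(-187) + 241)*330/3 = -(-326*(-1/187) + 241)*330/3 = -(326/187 + 241)*330/3 = -15131*330/187 = -⅓*1361790/17 = -453930/17 ≈ -26702.)
f = -I*√77/8 (f = -√(-303 + 226)/8 = -I*√77/8 ≈ -1.0969*I)
C(n) = 1/(-61 - I*√77/8) (C(n) = 1/(-I*√77/8 - 61) = 1/(-61 - I*√77/8))
H + C(108) = -453930/17 + (-3904/238221 + 8*I*√77/238221) = -6360924994/238221 + 8*I*√77/238221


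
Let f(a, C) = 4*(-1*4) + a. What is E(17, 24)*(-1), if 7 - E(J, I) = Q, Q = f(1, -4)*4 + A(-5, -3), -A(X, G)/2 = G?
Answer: -61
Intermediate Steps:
A(X, G) = -2*G
f(a, C) = -16 + a (f(a, C) = 4*(-4) + a = -16 + a)
Q = -54 (Q = (-16 + 1)*4 - 2*(-3) = -15*4 + 6 = -60 + 6 = -54)
E(J, I) = 61 (E(J, I) = 7 - 1*(-54) = 7 + 54 = 61)
E(17, 24)*(-1) = 61*(-1) = -61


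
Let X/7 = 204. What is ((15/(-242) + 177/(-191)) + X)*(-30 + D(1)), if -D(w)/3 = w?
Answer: -197877951/4202 ≈ -47091.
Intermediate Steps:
X = 1428 (X = 7*204 = 1428)
D(w) = -3*w
((15/(-242) + 177/(-191)) + X)*(-30 + D(1)) = ((15/(-242) + 177/(-191)) + 1428)*(-30 - 3*1) = ((15*(-1/242) + 177*(-1/191)) + 1428)*(-30 - 3) = ((-15/242 - 177/191) + 1428)*(-33) = (-45699/46222 + 1428)*(-33) = (65959317/46222)*(-33) = -197877951/4202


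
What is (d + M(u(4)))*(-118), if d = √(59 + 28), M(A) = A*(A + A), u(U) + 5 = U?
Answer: -236 - 118*√87 ≈ -1336.6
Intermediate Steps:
u(U) = -5 + U
M(A) = 2*A² (M(A) = A*(2*A) = 2*A²)
d = √87 ≈ 9.3274
(d + M(u(4)))*(-118) = (√87 + 2*(-5 + 4)²)*(-118) = (√87 + 2*(-1)²)*(-118) = (√87 + 2*1)*(-118) = (√87 + 2)*(-118) = (2 + √87)*(-118) = -236 - 118*√87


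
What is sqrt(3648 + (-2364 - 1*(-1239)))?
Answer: 29*sqrt(3) ≈ 50.229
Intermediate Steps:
sqrt(3648 + (-2364 - 1*(-1239))) = sqrt(3648 + (-2364 + 1239)) = sqrt(3648 - 1125) = sqrt(2523) = 29*sqrt(3)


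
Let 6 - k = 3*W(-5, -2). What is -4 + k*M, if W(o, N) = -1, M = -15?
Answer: -139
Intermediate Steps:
k = 9 (k = 6 - 3*(-1) = 6 - 1*(-3) = 6 + 3 = 9)
-4 + k*M = -4 + 9*(-15) = -4 - 135 = -139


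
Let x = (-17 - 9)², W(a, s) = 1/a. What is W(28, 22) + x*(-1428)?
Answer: -27029183/28 ≈ -9.6533e+5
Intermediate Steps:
x = 676 (x = (-26)² = 676)
W(28, 22) + x*(-1428) = 1/28 + 676*(-1428) = 1/28 - 965328 = -27029183/28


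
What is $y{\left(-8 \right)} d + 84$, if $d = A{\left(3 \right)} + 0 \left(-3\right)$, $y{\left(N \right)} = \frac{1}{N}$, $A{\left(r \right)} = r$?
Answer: $\frac{669}{8} \approx 83.625$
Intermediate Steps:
$d = 3$ ($d = 3 + 0 \left(-3\right) = 3 + 0 = 3$)
$y{\left(-8 \right)} d + 84 = \frac{1}{-8} \cdot 3 + 84 = \left(- \frac{1}{8}\right) 3 + 84 = - \frac{3}{8} + 84 = \frac{669}{8}$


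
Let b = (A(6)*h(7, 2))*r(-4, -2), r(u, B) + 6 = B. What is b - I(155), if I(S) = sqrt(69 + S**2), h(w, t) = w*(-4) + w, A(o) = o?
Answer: 1008 - sqrt(24094) ≈ 852.78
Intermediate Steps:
r(u, B) = -6 + B
h(w, t) = -3*w (h(w, t) = -4*w + w = -3*w)
b = 1008 (b = (6*(-3*7))*(-6 - 2) = (6*(-21))*(-8) = -126*(-8) = 1008)
b - I(155) = 1008 - sqrt(69 + 155**2) = 1008 - sqrt(69 + 24025) = 1008 - sqrt(24094)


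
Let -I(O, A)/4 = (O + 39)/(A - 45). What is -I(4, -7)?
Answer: -43/13 ≈ -3.3077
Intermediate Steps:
I(O, A) = -4*(39 + O)/(-45 + A) (I(O, A) = -4*(O + 39)/(A - 45) = -4*(39 + O)/(-45 + A))
-I(4, -7) = -4*(-39 - 1*4)/(-45 - 7) = -4*(-39 - 4)/(-52) = -4*(-1)*(-43)/52 = -1*43/13 = -43/13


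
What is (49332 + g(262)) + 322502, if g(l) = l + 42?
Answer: 372138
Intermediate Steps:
g(l) = 42 + l
(49332 + g(262)) + 322502 = (49332 + (42 + 262)) + 322502 = (49332 + 304) + 322502 = 49636 + 322502 = 372138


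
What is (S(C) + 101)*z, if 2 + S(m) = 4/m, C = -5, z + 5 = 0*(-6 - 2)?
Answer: -491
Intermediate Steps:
z = -5 (z = -5 + 0*(-6 - 2) = -5 + 0*(-8) = -5 + 0 = -5)
S(m) = -2 + 4/m
(S(C) + 101)*z = ((-2 + 4/(-5)) + 101)*(-5) = ((-2 + 4*(-1/5)) + 101)*(-5) = ((-2 - 4/5) + 101)*(-5) = (-14/5 + 101)*(-5) = (491/5)*(-5) = -491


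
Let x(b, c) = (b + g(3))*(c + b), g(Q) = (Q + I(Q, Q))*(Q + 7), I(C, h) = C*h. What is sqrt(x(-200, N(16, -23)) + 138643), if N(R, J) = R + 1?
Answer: 13*sqrt(907) ≈ 391.51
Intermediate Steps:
g(Q) = (7 + Q)*(Q + Q**2) (g(Q) = (Q + Q*Q)*(Q + 7) = (Q + Q**2)*(7 + Q) = (7 + Q)*(Q + Q**2))
N(R, J) = 1 + R
x(b, c) = (120 + b)*(b + c) (x(b, c) = (b + 3*(7 + 3**2 + 8*3))*(c + b) = (b + 3*(7 + 9 + 24))*(b + c) = (b + 3*40)*(b + c) = (b + 120)*(b + c) = (120 + b)*(b + c))
sqrt(x(-200, N(16, -23)) + 138643) = sqrt(((-200)**2 + 120*(-200) + 120*(1 + 16) - 200*(1 + 16)) + 138643) = sqrt((40000 - 24000 + 120*17 - 200*17) + 138643) = sqrt((40000 - 24000 + 2040 - 3400) + 138643) = sqrt(14640 + 138643) = sqrt(153283) = 13*sqrt(907)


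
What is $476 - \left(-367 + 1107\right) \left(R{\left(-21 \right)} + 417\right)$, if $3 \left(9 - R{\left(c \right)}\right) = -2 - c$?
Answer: $- \frac{930232}{3} \approx -3.1008 \cdot 10^{5}$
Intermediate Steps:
$R{\left(c \right)} = \frac{29}{3} + \frac{c}{3}$ ($R{\left(c \right)} = 9 - \frac{-2 - c}{3} = 9 + \left(\frac{2}{3} + \frac{c}{3}\right) = \frac{29}{3} + \frac{c}{3}$)
$476 - \left(-367 + 1107\right) \left(R{\left(-21 \right)} + 417\right) = 476 - \left(-367 + 1107\right) \left(\left(\frac{29}{3} + \frac{1}{3} \left(-21\right)\right) + 417\right) = 476 - 740 \left(\left(\frac{29}{3} - 7\right) + 417\right) = 476 - 740 \left(\frac{8}{3} + 417\right) = 476 - 740 \cdot \frac{1259}{3} = 476 - \frac{931660}{3} = - \frac{930232}{3}$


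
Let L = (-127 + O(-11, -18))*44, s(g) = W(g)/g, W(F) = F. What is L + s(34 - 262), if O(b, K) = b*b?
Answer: -263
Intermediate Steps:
s(g) = 1 (s(g) = g/g = 1)
O(b, K) = b²
L = -264 (L = (-127 + (-11)²)*44 = (-127 + 121)*44 = -6*44 = -264)
L + s(34 - 262) = -264 + 1 = -263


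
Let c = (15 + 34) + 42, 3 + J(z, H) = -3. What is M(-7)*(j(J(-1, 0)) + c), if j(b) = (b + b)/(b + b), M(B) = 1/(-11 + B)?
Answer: -46/9 ≈ -5.1111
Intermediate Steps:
J(z, H) = -6 (J(z, H) = -3 - 3 = -6)
j(b) = 1 (j(b) = (2*b)/((2*b)) = (2*b)*(1/(2*b)) = 1)
c = 91 (c = 49 + 42 = 91)
M(-7)*(j(J(-1, 0)) + c) = (1 + 91)/(-11 - 7) = 92/(-18) = -1/18*92 = -46/9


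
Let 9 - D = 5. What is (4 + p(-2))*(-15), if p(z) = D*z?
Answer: 60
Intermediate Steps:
D = 4 (D = 9 - 1*5 = 9 - 5 = 4)
p(z) = 4*z
(4 + p(-2))*(-15) = (4 + 4*(-2))*(-15) = (4 - 8)*(-15) = -4*(-15) = 60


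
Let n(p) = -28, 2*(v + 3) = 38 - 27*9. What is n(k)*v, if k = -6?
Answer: 2954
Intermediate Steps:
v = -211/2 (v = -3 + (38 - 27*9)/2 = -3 + (38 - 243)/2 = -3 + (½)*(-205) = -3 - 205/2 = -211/2 ≈ -105.50)
n(k)*v = -28*(-211/2) = 2954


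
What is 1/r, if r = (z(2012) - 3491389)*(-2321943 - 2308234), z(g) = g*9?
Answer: 1/16081905800737 ≈ 6.2182e-14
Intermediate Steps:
z(g) = 9*g
r = 16081905800737 (r = (9*2012 - 3491389)*(-2321943 - 2308234) = (18108 - 3491389)*(-4630177) = -3473281*(-4630177) = 16081905800737)
1/r = 1/16081905800737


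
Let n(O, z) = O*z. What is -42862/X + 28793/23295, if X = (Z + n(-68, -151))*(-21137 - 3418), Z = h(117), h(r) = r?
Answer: 489554618971/396020707275 ≈ 1.2362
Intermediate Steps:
Z = 117
X = -255003675 (X = (117 - 68*(-151))*(-21137 - 3418) = (117 + 10268)*(-24555) = 10385*(-24555) = -255003675)
-42862/X + 28793/23295 = -42862/(-255003675) + 28793/23295 = -42862*(-1/255003675) + 28793*(1/23295) = 42862/255003675 + 28793/23295 = 489554618971/396020707275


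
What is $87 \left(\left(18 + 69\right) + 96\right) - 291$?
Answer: $15630$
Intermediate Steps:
$87 \left(\left(18 + 69\right) + 96\right) - 291 = 87 \left(87 + 96\right) - 291 = 87 \cdot 183 - 291 = 15921 - 291 = 15630$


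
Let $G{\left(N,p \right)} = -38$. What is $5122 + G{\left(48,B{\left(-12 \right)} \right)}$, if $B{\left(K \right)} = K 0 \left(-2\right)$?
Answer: $5084$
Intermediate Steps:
$B{\left(K \right)} = 0$ ($B{\left(K \right)} = 0 \left(-2\right) = 0$)
$5122 + G{\left(48,B{\left(-12 \right)} \right)} = 5122 - 38 = 5084$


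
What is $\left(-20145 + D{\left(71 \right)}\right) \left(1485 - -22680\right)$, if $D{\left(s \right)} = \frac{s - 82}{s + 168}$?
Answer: $- \frac{116346403890}{239} \approx -4.868 \cdot 10^{8}$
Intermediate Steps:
$D{\left(s \right)} = \frac{-82 + s}{168 + s}$
$\left(-20145 + D{\left(71 \right)}\right) \left(1485 - -22680\right) = \left(-20145 + \frac{-82 + 71}{168 + 71}\right) \left(1485 - -22680\right) = \left(-20145 + \frac{1}{239} \left(-11\right)\right) \left(1485 + 22680\right) = \left(-20145 + \frac{1}{239} \left(-11\right)\right) 24165 = \left(-20145 - \frac{11}{239}\right) 24165 = \left(- \frac{4814666}{239}\right) 24165 = - \frac{116346403890}{239}$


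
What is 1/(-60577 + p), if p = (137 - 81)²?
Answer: -1/57441 ≈ -1.7409e-5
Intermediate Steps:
p = 3136 (p = 56² = 3136)
1/(-60577 + p) = 1/(-60577 + 3136) = 1/(-57441) = -1/57441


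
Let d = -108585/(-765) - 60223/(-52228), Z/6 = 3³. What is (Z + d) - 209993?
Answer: -186176859001/887876 ≈ -2.0969e+5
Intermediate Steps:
Z = 162 (Z = 6*3³ = 6*27 = 162)
d = 127049955/887876 (d = -108585*(-1/765) - 60223*(-1/52228) = 2413/17 + 60223/52228 = 127049955/887876 ≈ 143.09)
(Z + d) - 209993 = (162 + 127049955/887876) - 209993 = 270885867/887876 - 209993 = -186176859001/887876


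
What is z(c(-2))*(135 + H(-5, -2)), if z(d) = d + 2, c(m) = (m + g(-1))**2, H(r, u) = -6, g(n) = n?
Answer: 1419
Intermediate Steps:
c(m) = (-1 + m)**2 (c(m) = (m - 1)**2 = (-1 + m)**2)
z(d) = 2 + d
z(c(-2))*(135 + H(-5, -2)) = (2 + (-1 - 2)**2)*(135 - 6) = (2 + (-3)**2)*129 = (2 + 9)*129 = 11*129 = 1419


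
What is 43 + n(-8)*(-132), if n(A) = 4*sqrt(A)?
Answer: 43 - 1056*I*sqrt(2) ≈ 43.0 - 1493.4*I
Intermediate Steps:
43 + n(-8)*(-132) = 43 + (4*sqrt(-8))*(-132) = 43 + (4*(2*I*sqrt(2)))*(-132) = 43 + (8*I*sqrt(2))*(-132) = 43 - 1056*I*sqrt(2)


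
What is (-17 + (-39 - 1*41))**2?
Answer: 9409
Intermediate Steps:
(-17 + (-39 - 1*41))**2 = (-17 + (-39 - 41))**2 = (-17 - 80)**2 = (-97)**2 = 9409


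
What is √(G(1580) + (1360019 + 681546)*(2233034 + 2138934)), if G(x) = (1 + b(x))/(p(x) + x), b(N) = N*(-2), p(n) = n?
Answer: √22282009760137792390/1580 ≈ 2.9876e+6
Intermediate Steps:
b(N) = -2*N
G(x) = (1 - 2*x)/(2*x) (G(x) = (1 - 2*x)/(x + x) = (1 - 2*x)/((2*x)) = (1 - 2*x)*(1/(2*x)) = (1 - 2*x)/(2*x))
√(G(1580) + (1360019 + 681546)*(2233034 + 2138934)) = √((½ - 1*1580)/1580 + (1360019 + 681546)*(2233034 + 2138934)) = √((½ - 1580)/1580 + 2041565*4371968) = √((1/1580)*(-3159/2) + 8925656849920) = √(-3159/3160 + 8925656849920) = √(28205075645744041/3160) = √22282009760137792390/1580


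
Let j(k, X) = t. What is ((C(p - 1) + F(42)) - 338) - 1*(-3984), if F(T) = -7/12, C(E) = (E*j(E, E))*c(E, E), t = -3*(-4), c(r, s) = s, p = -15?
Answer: 80609/12 ≈ 6717.4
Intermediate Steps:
t = 12
j(k, X) = 12
C(E) = 12*E² (C(E) = (E*12)*E = (12*E)*E = 12*E²)
F(T) = -7/12 (F(T) = -7*1/12 = -7/12)
((C(p - 1) + F(42)) - 338) - 1*(-3984) = ((12*(-15 - 1)² - 7/12) - 338) - 1*(-3984) = ((12*(-16)² - 7/12) - 338) + 3984 = ((12*256 - 7/12) - 338) + 3984 = ((3072 - 7/12) - 338) + 3984 = (36857/12 - 338) + 3984 = 32801/12 + 3984 = 80609/12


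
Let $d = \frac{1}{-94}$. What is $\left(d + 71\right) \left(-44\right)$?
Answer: $- \frac{146806}{47} \approx -3123.5$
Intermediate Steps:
$d = - \frac{1}{94} \approx -0.010638$
$\left(d + 71\right) \left(-44\right) = \left(- \frac{1}{94} + 71\right) \left(-44\right) = \frac{6673}{94} \left(-44\right) = - \frac{146806}{47}$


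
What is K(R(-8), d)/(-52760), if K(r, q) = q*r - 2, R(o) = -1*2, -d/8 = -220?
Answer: 1761/26380 ≈ 0.066755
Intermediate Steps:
d = 1760 (d = -8*(-220) = 1760)
R(o) = -2
K(r, q) = -2 + q*r
K(R(-8), d)/(-52760) = (-2 + 1760*(-2))/(-52760) = (-2 - 3520)*(-1/52760) = -3522*(-1/52760) = 1761/26380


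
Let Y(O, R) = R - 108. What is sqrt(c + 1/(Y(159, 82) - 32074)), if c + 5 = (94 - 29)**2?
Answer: sqrt(43483301679)/3210 ≈ 64.962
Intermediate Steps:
Y(O, R) = -108 + R
c = 4220 (c = -5 + (94 - 29)**2 = -5 + 65**2 = -5 + 4225 = 4220)
sqrt(c + 1/(Y(159, 82) - 32074)) = sqrt(4220 + 1/((-108 + 82) - 32074)) = sqrt(4220 + 1/(-26 - 32074)) = sqrt(4220 + 1/(-32100)) = sqrt(4220 - 1/32100) = sqrt(135461999/32100) = sqrt(43483301679)/3210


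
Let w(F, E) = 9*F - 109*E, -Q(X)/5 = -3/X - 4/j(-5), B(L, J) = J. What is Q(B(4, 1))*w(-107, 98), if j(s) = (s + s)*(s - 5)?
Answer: -177004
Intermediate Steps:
j(s) = 2*s*(-5 + s) (j(s) = (2*s)*(-5 + s) = 2*s*(-5 + s))
Q(X) = ⅕ + 15/X (Q(X) = -5*(-3/X - 4*(-1/(10*(-5 - 5)))) = -5*(-3/X - 4/(2*(-5)*(-10))) = -5*(-3/X - 4/100) = -5*(-3/X - 4*1/100) = -5*(-3/X - 1/25) = -5*(-1/25 - 3/X) = ⅕ + 15/X)
w(F, E) = -109*E + 9*F
Q(B(4, 1))*w(-107, 98) = ((⅕)*(75 + 1)/1)*(-109*98 + 9*(-107)) = ((⅕)*1*76)*(-10682 - 963) = (76/5)*(-11645) = -177004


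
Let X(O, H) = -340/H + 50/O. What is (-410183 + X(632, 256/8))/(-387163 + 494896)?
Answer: -86414107/22695752 ≈ -3.8075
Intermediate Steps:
(-410183 + X(632, 256/8))/(-387163 + 494896) = (-410183 + (-340/(256/8) + 50/632))/(-387163 + 494896) = (-410183 + (-340/(256*(⅛)) + 50*(1/632)))/107733 = (-410183 + (-340/32 + 25/316))*(1/107733) = (-410183 + (-340*1/32 + 25/316))*(1/107733) = (-410183 + (-85/8 + 25/316))*(1/107733) = (-410183 - 6665/632)*(1/107733) = -259242321/632*1/107733 = -86414107/22695752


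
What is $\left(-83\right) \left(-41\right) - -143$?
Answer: $3546$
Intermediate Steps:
$\left(-83\right) \left(-41\right) - -143 = 3403 + 143 = 3546$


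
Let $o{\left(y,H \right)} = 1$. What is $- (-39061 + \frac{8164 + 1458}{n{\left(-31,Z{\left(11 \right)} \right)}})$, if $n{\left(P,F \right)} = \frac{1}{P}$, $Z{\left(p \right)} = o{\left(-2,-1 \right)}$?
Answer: $337343$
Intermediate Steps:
$Z{\left(p \right)} = 1$
$- (-39061 + \frac{8164 + 1458}{n{\left(-31,Z{\left(11 \right)} \right)}}) = - (-39061 + \frac{8164 + 1458}{\frac{1}{-31}}) = - (-39061 + \frac{9622}{- \frac{1}{31}}) = - (-39061 + 9622 \left(-31\right)) = - (-39061 - 298282) = \left(-1\right) \left(-337343\right) = 337343$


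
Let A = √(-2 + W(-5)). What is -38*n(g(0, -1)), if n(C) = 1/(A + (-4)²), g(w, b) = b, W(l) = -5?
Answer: -608/263 + 38*I*√7/263 ≈ -2.3118 + 0.38228*I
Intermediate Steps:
A = I*√7 (A = √(-2 - 5) = √(-7) = I*√7 ≈ 2.6458*I)
n(C) = 1/(16 + I*√7) (n(C) = 1/(I*√7 + (-4)²) = 1/(I*√7 + 16) = 1/(16 + I*√7))
-38*n(g(0, -1)) = -38*(16/263 - I*√7/263) = -608/263 + 38*I*√7/263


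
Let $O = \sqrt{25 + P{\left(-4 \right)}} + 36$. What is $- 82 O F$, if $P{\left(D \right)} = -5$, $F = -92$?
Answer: $271584 + 15088 \sqrt{5} \approx 3.0532 \cdot 10^{5}$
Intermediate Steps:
$O = 36 + 2 \sqrt{5}$ ($O = \sqrt{25 - 5} + 36 = \sqrt{20} + 36 = 2 \sqrt{5} + 36 = 36 + 2 \sqrt{5} \approx 40.472$)
$- 82 O F = - 82 \left(36 + 2 \sqrt{5}\right) \left(-92\right) = \left(-2952 - 164 \sqrt{5}\right) \left(-92\right) = 271584 + 15088 \sqrt{5}$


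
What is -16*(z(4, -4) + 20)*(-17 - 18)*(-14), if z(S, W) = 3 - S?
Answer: -148960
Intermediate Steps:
-16*(z(4, -4) + 20)*(-17 - 18)*(-14) = -16*((3 - 1*4) + 20)*(-17 - 18)*(-14) = -16*((3 - 4) + 20)*(-35)*(-14) = -16*(-1 + 20)*(-35)*(-14) = -304*(-35)*(-14) = -16*(-665)*(-14) = 10640*(-14) = -148960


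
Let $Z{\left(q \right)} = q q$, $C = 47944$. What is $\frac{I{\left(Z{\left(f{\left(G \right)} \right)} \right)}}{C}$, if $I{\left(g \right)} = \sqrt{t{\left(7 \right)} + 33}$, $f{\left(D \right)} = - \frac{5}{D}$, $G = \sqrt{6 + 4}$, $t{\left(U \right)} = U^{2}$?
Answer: $\frac{\sqrt{82}}{47944} \approx 0.00018887$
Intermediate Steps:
$G = \sqrt{10} \approx 3.1623$
$Z{\left(q \right)} = q^{2}$
$I{\left(g \right)} = \sqrt{82}$ ($I{\left(g \right)} = \sqrt{7^{2} + 33} = \sqrt{49 + 33} = \sqrt{82}$)
$\frac{I{\left(Z{\left(f{\left(G \right)} \right)} \right)}}{C} = \frac{\sqrt{82}}{47944}$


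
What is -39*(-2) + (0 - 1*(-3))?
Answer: 81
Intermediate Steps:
-39*(-2) + (0 - 1*(-3)) = 78 + (0 + 3) = 78 + 3 = 81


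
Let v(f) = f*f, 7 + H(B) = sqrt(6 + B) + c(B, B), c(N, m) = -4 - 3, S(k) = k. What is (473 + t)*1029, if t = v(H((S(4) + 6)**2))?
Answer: 797475 - 28812*sqrt(106) ≈ 5.0084e+5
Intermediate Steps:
c(N, m) = -7
H(B) = -14 + sqrt(6 + B) (H(B) = -7 + (sqrt(6 + B) - 7) = -7 + (-7 + sqrt(6 + B)) = -14 + sqrt(6 + B))
v(f) = f**2
t = (-14 + sqrt(106))**2 (t = (-14 + sqrt(6 + (4 + 6)**2))**2 = (-14 + sqrt(6 + 10**2))**2 = (-14 + sqrt(6 + 100))**2 = (-14 + sqrt(106))**2 ≈ 13.722)
(473 + t)*1029 = (473 + (14 - sqrt(106))**2)*1029 = 486717 + 1029*(14 - sqrt(106))**2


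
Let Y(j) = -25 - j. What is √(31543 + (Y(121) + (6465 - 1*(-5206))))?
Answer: 2*√10767 ≈ 207.53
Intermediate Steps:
√(31543 + (Y(121) + (6465 - 1*(-5206)))) = √(31543 + ((-25 - 1*121) + (6465 - 1*(-5206)))) = √(31543 + ((-25 - 121) + (6465 + 5206))) = √(31543 + (-146 + 11671)) = √(31543 + 11525) = √43068 = 2*√10767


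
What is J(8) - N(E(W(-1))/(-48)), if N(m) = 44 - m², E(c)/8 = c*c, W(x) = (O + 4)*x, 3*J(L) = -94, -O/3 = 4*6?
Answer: 5344666/9 ≈ 5.9385e+5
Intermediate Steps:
O = -72 (O = -12*6 = -3*24 = -72)
J(L) = -94/3 (J(L) = (⅓)*(-94) = -94/3)
W(x) = -68*x (W(x) = (-72 + 4)*x = -68*x)
E(c) = 8*c² (E(c) = 8*(c*c) = 8*c²)
J(8) - N(E(W(-1))/(-48)) = -94/3 - (44 - ((8*(-68*(-1))²)/(-48))²) = -94/3 - (44 - ((8*68²)*(-1/48))²) = -94/3 - (44 - ((8*4624)*(-1/48))²) = -94/3 - (44 - (36992*(-1/48))²) = -94/3 - (44 - (-2312/3)²) = -94/3 - (44 - 1*5345344/9) = -94/3 - (44 - 5345344/9) = -94/3 - 1*(-5344948/9) = -94/3 + 5344948/9 = 5344666/9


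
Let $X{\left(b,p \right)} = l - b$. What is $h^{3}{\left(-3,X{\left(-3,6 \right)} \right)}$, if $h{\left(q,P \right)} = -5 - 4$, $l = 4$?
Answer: $-729$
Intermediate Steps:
$X{\left(b,p \right)} = 4 - b$
$h{\left(q,P \right)} = -9$
$h^{3}{\left(-3,X{\left(-3,6 \right)} \right)} = \left(-9\right)^{3} = -729$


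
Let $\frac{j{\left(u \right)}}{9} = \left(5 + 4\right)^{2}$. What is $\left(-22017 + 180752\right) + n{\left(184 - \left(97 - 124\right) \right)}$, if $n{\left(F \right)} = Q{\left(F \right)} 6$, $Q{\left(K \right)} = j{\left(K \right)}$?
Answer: $163109$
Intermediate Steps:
$j{\left(u \right)} = 729$ ($j{\left(u \right)} = 9 \left(5 + 4\right)^{2} = 9 \cdot 9^{2} = 9 \cdot 81 = 729$)
$Q{\left(K \right)} = 729$
$n{\left(F \right)} = 4374$ ($n{\left(F \right)} = 729 \cdot 6 = 4374$)
$\left(-22017 + 180752\right) + n{\left(184 - \left(97 - 124\right) \right)} = \left(-22017 + 180752\right) + 4374 = 158735 + 4374 = 163109$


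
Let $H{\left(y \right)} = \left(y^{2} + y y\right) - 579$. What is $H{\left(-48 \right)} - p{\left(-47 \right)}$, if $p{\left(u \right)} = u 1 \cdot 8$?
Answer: $4405$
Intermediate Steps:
$p{\left(u \right)} = 8 u$ ($p{\left(u \right)} = u 8 = 8 u$)
$H{\left(y \right)} = -579 + 2 y^{2}$ ($H{\left(y \right)} = \left(y^{2} + y^{2}\right) - 579 = 2 y^{2} - 579 = -579 + 2 y^{2}$)
$H{\left(-48 \right)} - p{\left(-47 \right)} = \left(-579 + 2 \left(-48\right)^{2}\right) - 8 \left(-47\right) = \left(-579 + 2 \cdot 2304\right) - -376 = \left(-579 + 4608\right) + 376 = 4029 + 376 = 4405$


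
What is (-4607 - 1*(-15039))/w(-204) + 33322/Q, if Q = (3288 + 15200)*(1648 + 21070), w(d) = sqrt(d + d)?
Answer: 16661/210005192 - 2608*I*sqrt(102)/51 ≈ 7.9336e-5 - 516.46*I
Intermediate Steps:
w(d) = sqrt(2)*sqrt(d) (w(d) = sqrt(2*d) = sqrt(2)*sqrt(d))
Q = 420010384 (Q = 18488*22718 = 420010384)
(-4607 - 1*(-15039))/w(-204) + 33322/Q = (-4607 - 1*(-15039))/((sqrt(2)*sqrt(-204))) + 33322/420010384 = (-4607 + 15039)/((sqrt(2)*(2*I*sqrt(51)))) + 33322*(1/420010384) = 10432/((2*I*sqrt(102))) + 16661/210005192 = 10432*(-I*sqrt(102)/204) + 16661/210005192 = -2608*I*sqrt(102)/51 + 16661/210005192 = 16661/210005192 - 2608*I*sqrt(102)/51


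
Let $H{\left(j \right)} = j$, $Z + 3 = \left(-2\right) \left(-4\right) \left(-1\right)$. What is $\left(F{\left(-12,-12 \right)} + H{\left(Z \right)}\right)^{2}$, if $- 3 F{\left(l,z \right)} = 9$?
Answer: $196$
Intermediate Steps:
$F{\left(l,z \right)} = -3$ ($F{\left(l,z \right)} = \left(- \frac{1}{3}\right) 9 = -3$)
$Z = -11$ ($Z = -3 + \left(-2\right) \left(-4\right) \left(-1\right) = -3 + 8 \left(-1\right) = -3 - 8 = -11$)
$\left(F{\left(-12,-12 \right)} + H{\left(Z \right)}\right)^{2} = \left(-3 - 11\right)^{2} = \left(-14\right)^{2} = 196$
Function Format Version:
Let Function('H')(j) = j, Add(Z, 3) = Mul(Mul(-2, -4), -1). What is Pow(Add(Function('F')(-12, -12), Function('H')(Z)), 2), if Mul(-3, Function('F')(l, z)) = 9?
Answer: 196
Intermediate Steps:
Function('F')(l, z) = -3 (Function('F')(l, z) = Mul(Rational(-1, 3), 9) = -3)
Z = -11 (Z = Add(-3, Mul(Mul(-2, -4), -1)) = Add(-3, Mul(8, -1)) = Add(-3, -8) = -11)
Pow(Add(Function('F')(-12, -12), Function('H')(Z)), 2) = Pow(Add(-3, -11), 2) = Pow(-14, 2) = 196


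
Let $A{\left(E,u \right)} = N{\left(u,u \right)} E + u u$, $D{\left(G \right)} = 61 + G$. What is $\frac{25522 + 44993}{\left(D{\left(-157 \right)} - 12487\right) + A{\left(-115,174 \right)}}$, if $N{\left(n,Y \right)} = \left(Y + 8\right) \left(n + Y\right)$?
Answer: $- \frac{70515}{7265947} \approx -0.0097049$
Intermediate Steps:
$N{\left(n,Y \right)} = \left(8 + Y\right) \left(Y + n\right)$
$A{\left(E,u \right)} = u^{2} + E \left(2 u^{2} + 16 u\right)$ ($A{\left(E,u \right)} = \left(u^{2} + 8 u + 8 u + u u\right) E + u u = \left(u^{2} + 8 u + 8 u + u^{2}\right) E + u^{2} = \left(2 u^{2} + 16 u\right) E + u^{2} = E \left(2 u^{2} + 16 u\right) + u^{2} = u^{2} + E \left(2 u^{2} + 16 u\right)$)
$\frac{25522 + 44993}{\left(D{\left(-157 \right)} - 12487\right) + A{\left(-115,174 \right)}} = \frac{25522 + 44993}{\left(\left(61 - 157\right) - 12487\right) + 174 \left(174 + 2 \left(-115\right) \left(8 + 174\right)\right)} = \frac{70515}{\left(-96 - 12487\right) + 174 \left(174 + 2 \left(-115\right) 182\right)} = \frac{70515}{-12583 + 174 \left(174 - 41860\right)} = \frac{70515}{-12583 + 174 \left(-41686\right)} = \frac{70515}{-12583 - 7253364} = \frac{70515}{-7265947} = 70515 \left(- \frac{1}{7265947}\right) = - \frac{70515}{7265947}$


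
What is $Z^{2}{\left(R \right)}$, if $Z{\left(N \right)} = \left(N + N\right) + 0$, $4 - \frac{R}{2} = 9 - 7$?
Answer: $64$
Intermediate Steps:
$R = 4$ ($R = 8 - 2 \left(9 - 7\right) = 8 - 4 = 4$)
$Z{\left(N \right)} = 2 N$ ($Z{\left(N \right)} = 2 N + 0 = 2 N$)
$Z^{2}{\left(R \right)} = \left(2 \cdot 4\right)^{2} = 8^{2} = 64$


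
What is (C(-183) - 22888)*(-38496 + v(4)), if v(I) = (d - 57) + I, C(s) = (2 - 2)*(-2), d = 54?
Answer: 881073560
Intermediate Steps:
C(s) = 0 (C(s) = 0*(-2) = 0)
v(I) = -3 + I (v(I) = (54 - 57) + I = -3 + I)
(C(-183) - 22888)*(-38496 + v(4)) = (0 - 22888)*(-38496 + (-3 + 4)) = -22888*(-38496 + 1) = -22888*(-38495) = 881073560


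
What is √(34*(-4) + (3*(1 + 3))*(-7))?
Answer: 2*I*√55 ≈ 14.832*I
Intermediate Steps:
√(34*(-4) + (3*(1 + 3))*(-7)) = √(-136 + (3*4)*(-7)) = √(-136 + 12*(-7)) = √(-136 - 84) = √(-220) = 2*I*√55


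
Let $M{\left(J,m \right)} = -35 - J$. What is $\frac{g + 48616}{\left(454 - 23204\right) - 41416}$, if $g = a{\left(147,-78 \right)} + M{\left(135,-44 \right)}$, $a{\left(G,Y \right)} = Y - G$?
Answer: $- \frac{48221}{64166} \approx -0.7515$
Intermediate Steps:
$g = -395$ ($g = \left(-78 - 147\right) - 170 = -225 - 170 = -395$)
$\frac{g + 48616}{\left(454 - 23204\right) - 41416} = \frac{-395 + 48616}{\left(454 - 23204\right) - 41416} = \frac{48221}{\left(454 - 23204\right) - 41416} = \frac{48221}{-22750 - 41416} = \frac{48221}{-64166} = 48221 \left(- \frac{1}{64166}\right) = - \frac{48221}{64166}$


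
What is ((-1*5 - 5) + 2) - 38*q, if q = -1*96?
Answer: 3640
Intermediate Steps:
q = -96
((-1*5 - 5) + 2) - 38*q = ((-1*5 - 5) + 2) - 38*(-96) = ((-5 - 5) + 2) + 3648 = (-10 + 2) + 3648 = -8 + 3648 = 3640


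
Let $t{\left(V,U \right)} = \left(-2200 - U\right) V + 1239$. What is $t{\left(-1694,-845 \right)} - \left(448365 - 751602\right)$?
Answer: $2599846$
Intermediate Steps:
$t{\left(V,U \right)} = 1239 + V \left(-2200 - U\right)$ ($t{\left(V,U \right)} = V \left(-2200 - U\right) + 1239 = 1239 + V \left(-2200 - U\right)$)
$t{\left(-1694,-845 \right)} - \left(448365 - 751602\right) = \left(1239 - -3726800 - \left(-845\right) \left(-1694\right)\right) - \left(448365 - 751602\right) = \left(1239 + 3726800 - 1431430\right) - \left(448365 - 751602\right) = 2296609 - -303237 = 2296609 + 303237 = 2599846$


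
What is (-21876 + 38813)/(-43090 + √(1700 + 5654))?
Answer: -364907665/928370373 - 16937*√7354/1856740746 ≈ -0.39384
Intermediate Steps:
(-21876 + 38813)/(-43090 + √(1700 + 5654)) = 16937/(-43090 + √7354)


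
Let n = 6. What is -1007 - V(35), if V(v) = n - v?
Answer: -978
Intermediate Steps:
V(v) = 6 - v
-1007 - V(35) = -1007 - (6 - 1*35) = -1007 - (6 - 35) = -1007 - 1*(-29) = -1007 + 29 = -978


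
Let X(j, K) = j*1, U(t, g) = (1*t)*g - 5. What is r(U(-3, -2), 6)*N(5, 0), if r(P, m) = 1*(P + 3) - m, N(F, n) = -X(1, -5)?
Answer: 2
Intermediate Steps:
U(t, g) = -5 + g*t (U(t, g) = t*g - 5 = g*t - 5 = -5 + g*t)
X(j, K) = j
N(F, n) = -1 (N(F, n) = -1*1 = -1)
r(P, m) = 3 + P - m (r(P, m) = 1*(3 + P) - m = (3 + P) - m = 3 + P - m)
r(U(-3, -2), 6)*N(5, 0) = (3 + (-5 - 2*(-3)) - 1*6)*(-1) = (3 + (-5 + 6) - 6)*(-1) = (3 + 1 - 6)*(-1) = -2*(-1) = 2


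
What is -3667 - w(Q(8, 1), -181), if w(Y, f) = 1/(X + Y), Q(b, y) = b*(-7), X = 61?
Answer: -18336/5 ≈ -3667.2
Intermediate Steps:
Q(b, y) = -7*b
w(Y, f) = 1/(61 + Y)
-3667 - w(Q(8, 1), -181) = -3667 - 1/(61 - 7*8) = -3667 - 1/(61 - 56) = -3667 - 1/5 = -3667 - 1*⅕ = -3667 - ⅕ = -18336/5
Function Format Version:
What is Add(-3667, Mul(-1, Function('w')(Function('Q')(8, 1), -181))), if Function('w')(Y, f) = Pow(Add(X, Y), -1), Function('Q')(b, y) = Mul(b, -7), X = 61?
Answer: Rational(-18336, 5) ≈ -3667.2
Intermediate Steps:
Function('Q')(b, y) = Mul(-7, b)
Function('w')(Y, f) = Pow(Add(61, Y), -1)
Add(-3667, Mul(-1, Function('w')(Function('Q')(8, 1), -181))) = Add(-3667, Mul(-1, Pow(Add(61, Mul(-7, 8)), -1))) = Add(-3667, Mul(-1, Pow(Add(61, -56), -1))) = Add(-3667, Mul(-1, Pow(5, -1))) = Add(-3667, Mul(-1, Rational(1, 5))) = Add(-3667, Rational(-1, 5)) = Rational(-18336, 5)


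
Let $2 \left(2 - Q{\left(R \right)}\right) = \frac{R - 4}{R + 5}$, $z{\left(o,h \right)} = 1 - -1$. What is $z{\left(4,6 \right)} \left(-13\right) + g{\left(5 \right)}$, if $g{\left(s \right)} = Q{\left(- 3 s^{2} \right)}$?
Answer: $- \frac{3439}{140} \approx -24.564$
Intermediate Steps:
$z{\left(o,h \right)} = 2$ ($z{\left(o,h \right)} = 1 + 1 = 2$)
$Q{\left(R \right)} = 2 - \frac{-4 + R}{2 \left(5 + R\right)}$ ($Q{\left(R \right)} = 2 - \frac{\left(R - 4\right) \frac{1}{R + 5}}{2} = 2 - \frac{\left(-4 + R\right) \frac{1}{5 + R}}{2} = 2 - \frac{\frac{1}{5 + R} \left(-4 + R\right)}{2} = 2 - \frac{-4 + R}{2 \left(5 + R\right)}$)
$g{\left(s \right)} = \frac{3 \left(8 - 3 s^{2}\right)}{2 \left(5 - 3 s^{2}\right)}$
$z{\left(4,6 \right)} \left(-13\right) + g{\left(5 \right)} = 2 \left(-13\right) + \frac{3 \left(-8 + 3 \cdot 5^{2}\right)}{2 \left(-5 + 3 \cdot 5^{2}\right)} = -26 + \frac{3 \left(-8 + 3 \cdot 25\right)}{2 \left(-5 + 3 \cdot 25\right)} = -26 + \frac{3 \left(-8 + 75\right)}{2 \left(-5 + 75\right)} = -26 + \frac{3}{2} \cdot \frac{1}{70} \cdot 67 = -26 + \frac{201}{140} = - \frac{3439}{140}$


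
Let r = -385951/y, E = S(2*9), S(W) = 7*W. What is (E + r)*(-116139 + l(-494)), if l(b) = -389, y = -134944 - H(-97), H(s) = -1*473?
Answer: -2019348320816/134471 ≈ -1.5017e+7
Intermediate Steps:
H(s) = -473
E = 126 (E = 7*(2*9) = 7*18 = 126)
y = -134471 (y = -134944 - 1*(-473) = -134944 + 473 = -134471)
r = 385951/134471 (r = -385951/(-134471) = -385951*(-1/134471) = 385951/134471 ≈ 2.8701)
(E + r)*(-116139 + l(-494)) = (126 + 385951/134471)*(-116139 - 389) = (17329297/134471)*(-116528) = -2019348320816/134471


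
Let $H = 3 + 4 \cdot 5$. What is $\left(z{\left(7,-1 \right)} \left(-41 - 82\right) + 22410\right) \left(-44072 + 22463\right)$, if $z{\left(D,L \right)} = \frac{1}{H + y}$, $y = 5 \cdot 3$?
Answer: $- \frac{18399134313}{38} \approx -4.8419 \cdot 10^{8}$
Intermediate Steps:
$y = 15$
$H = 23$ ($H = 3 + 20 = 23$)
$z{\left(D,L \right)} = \frac{1}{38}$ ($z{\left(D,L \right)} = \frac{1}{23 + 15} = \frac{1}{38}$)
$\left(z{\left(7,-1 \right)} \left(-41 - 82\right) + 22410\right) \left(-44072 + 22463\right) = \left(\frac{-41 - 82}{38} + 22410\right) \left(-44072 + 22463\right) = \left(\frac{1}{38} \left(-123\right) + 22410\right) \left(-21609\right) = \left(- \frac{123}{38} + 22410\right) \left(-21609\right) = \frac{851457}{38} \left(-21609\right) = - \frac{18399134313}{38}$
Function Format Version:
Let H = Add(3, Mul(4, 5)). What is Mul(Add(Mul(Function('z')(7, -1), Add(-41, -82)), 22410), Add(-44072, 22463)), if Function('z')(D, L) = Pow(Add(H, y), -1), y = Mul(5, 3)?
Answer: Rational(-18399134313, 38) ≈ -4.8419e+8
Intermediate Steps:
y = 15
H = 23 (H = Add(3, 20) = 23)
Function('z')(D, L) = Rational(1, 38) (Function('z')(D, L) = Pow(Add(23, 15), -1) = Pow(38, -1) = Rational(1, 38))
Mul(Add(Mul(Function('z')(7, -1), Add(-41, -82)), 22410), Add(-44072, 22463)) = Mul(Add(Mul(Rational(1, 38), Add(-41, -82)), 22410), Add(-44072, 22463)) = Mul(Add(Mul(Rational(1, 38), -123), 22410), -21609) = Mul(Add(Rational(-123, 38), 22410), -21609) = Mul(Rational(851457, 38), -21609) = Rational(-18399134313, 38)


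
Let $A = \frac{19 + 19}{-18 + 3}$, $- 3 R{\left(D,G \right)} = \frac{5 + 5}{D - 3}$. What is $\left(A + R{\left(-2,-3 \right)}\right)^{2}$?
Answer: $\frac{784}{225} \approx 3.4844$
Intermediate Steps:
$R{\left(D,G \right)} = - \frac{10}{3 \left(-3 + D\right)}$ ($R{\left(D,G \right)} = - \frac{\left(5 + 5\right) \frac{1}{D - 3}}{3} = - \frac{10 \frac{1}{-3 + D}}{3} = - \frac{10}{3 \left(-3 + D\right)}$)
$A = - \frac{38}{15}$ ($A = \frac{38}{-15} = 38 \left(- \frac{1}{15}\right) = - \frac{38}{15} \approx -2.5333$)
$\left(A + R{\left(-2,-3 \right)}\right)^{2} = \left(- \frac{38}{15} - \frac{10}{-9 + 3 \left(-2\right)}\right)^{2} = \left(- \frac{38}{15} - \frac{10}{-9 - 6}\right)^{2} = \left(- \frac{38}{15} - \frac{10}{-15}\right)^{2} = \left(- \frac{38}{15} - - \frac{2}{3}\right)^{2} = \left(- \frac{38}{15} + \frac{2}{3}\right)^{2} = \left(- \frac{28}{15}\right)^{2} = \frac{784}{225}$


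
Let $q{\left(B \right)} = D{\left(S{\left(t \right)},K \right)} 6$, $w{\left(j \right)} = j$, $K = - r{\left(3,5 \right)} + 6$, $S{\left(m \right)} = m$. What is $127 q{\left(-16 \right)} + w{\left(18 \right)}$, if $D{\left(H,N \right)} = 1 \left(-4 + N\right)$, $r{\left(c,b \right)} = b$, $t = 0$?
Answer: $-2268$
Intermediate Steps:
$K = 1$ ($K = \left(-1\right) 5 + 6 = -5 + 6 = 1$)
$D{\left(H,N \right)} = -4 + N$
$q{\left(B \right)} = -18$ ($q{\left(B \right)} = \left(-4 + 1\right) 6 = \left(-3\right) 6 = -18$)
$127 q{\left(-16 \right)} + w{\left(18 \right)} = 127 \left(-18\right) + 18 = -2286 + 18 = -2268$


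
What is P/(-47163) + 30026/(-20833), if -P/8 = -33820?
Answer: -7052692718/982546779 ≈ -7.1780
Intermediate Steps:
P = 270560 (P = -8*(-33820) = 270560)
P/(-47163) + 30026/(-20833) = 270560/(-47163) + 30026/(-20833) = 270560*(-1/47163) + 30026*(-1/20833) = -270560/47163 - 30026/20833 = -7052692718/982546779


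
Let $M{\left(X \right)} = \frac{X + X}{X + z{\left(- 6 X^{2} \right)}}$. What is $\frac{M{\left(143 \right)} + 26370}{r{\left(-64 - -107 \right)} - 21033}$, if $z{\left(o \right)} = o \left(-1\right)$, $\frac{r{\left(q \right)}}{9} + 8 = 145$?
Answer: $- \frac{2831479}{2126025} \approx -1.3318$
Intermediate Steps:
$r{\left(q \right)} = 1233$ ($r{\left(q \right)} = -72 + 9 \cdot 145 = -72 + 1305 = 1233$)
$z{\left(o \right)} = - o$
$M{\left(X \right)} = \frac{2 X}{X + 6 X^{2}}$ ($M{\left(X \right)} = \frac{X + X}{X - - 6 X^{2}} = \frac{2 X}{X + 6 X^{2}}$)
$\frac{M{\left(143 \right)} + 26370}{r{\left(-64 - -107 \right)} - 21033} = \frac{\frac{2}{1 + 6 \cdot 143} + 26370}{1233 - 21033} = \frac{\frac{2}{1 + 858} + 26370}{-19800} = \left(\frac{2}{859} + 26370\right) \left(- \frac{1}{19800}\right) = \frac{22651832}{859} \left(- \frac{1}{19800}\right) = - \frac{2831479}{2126025}$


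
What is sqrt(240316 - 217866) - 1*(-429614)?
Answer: 429614 + 5*sqrt(898) ≈ 4.2976e+5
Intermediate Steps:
sqrt(240316 - 217866) - 1*(-429614) = sqrt(22450) + 429614 = 5*sqrt(898) + 429614 = 429614 + 5*sqrt(898)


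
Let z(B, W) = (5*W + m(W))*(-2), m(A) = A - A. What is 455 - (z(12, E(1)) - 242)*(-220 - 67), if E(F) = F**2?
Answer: -71869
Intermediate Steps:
m(A) = 0
z(B, W) = -10*W (z(B, W) = (5*W + 0)*(-2) = (5*W)*(-2) = -10*W)
455 - (z(12, E(1)) - 242)*(-220 - 67) = 455 - (-10*1**2 - 242)*(-220 - 67) = 455 - (-10*1 - 242)*(-287) = 455 - (-10 - 242)*(-287) = 455 - (-252)*(-287) = 455 - 1*72324 = 455 - 72324 = -71869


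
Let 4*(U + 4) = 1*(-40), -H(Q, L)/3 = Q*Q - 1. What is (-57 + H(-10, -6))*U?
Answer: 4956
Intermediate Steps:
H(Q, L) = 3 - 3*Q**2 (H(Q, L) = -3*(Q*Q - 1) = -3*(Q**2 - 1) = -3*(-1 + Q**2) = 3 - 3*Q**2)
U = -14 (U = -4 + (1*(-40))/4 = -4 + (1/4)*(-40) = -4 - 10 = -14)
(-57 + H(-10, -6))*U = (-57 + (3 - 3*(-10)**2))*(-14) = (-57 + (3 - 3*100))*(-14) = (-57 + (3 - 300))*(-14) = (-57 - 297)*(-14) = -354*(-14) = 4956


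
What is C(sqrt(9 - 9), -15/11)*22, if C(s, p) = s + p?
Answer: -30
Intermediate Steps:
C(s, p) = p + s
C(sqrt(9 - 9), -15/11)*22 = (-15/11 + sqrt(9 - 9))*22 = (-15*1/11 + sqrt(0))*22 = (-15/11 + 0)*22 = -15/11*22 = -30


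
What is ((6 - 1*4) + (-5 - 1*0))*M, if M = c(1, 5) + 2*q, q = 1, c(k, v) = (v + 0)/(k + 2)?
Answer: -11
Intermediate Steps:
c(k, v) = v/(2 + k)
M = 11/3 (M = 5/(2 + 1) + 2*1 = 5/3 + 2 = 11/3 ≈ 3.6667)
((6 - 1*4) + (-5 - 1*0))*M = ((6 - 1*4) + (-5 - 1*0))*(11/3) = ((6 - 4) + (-5 + 0))*(11/3) = (2 - 5)*(11/3) = -3*11/3 = -11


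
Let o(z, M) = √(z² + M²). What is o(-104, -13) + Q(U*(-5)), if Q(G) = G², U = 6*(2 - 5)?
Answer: 8100 + 13*√65 ≈ 8204.8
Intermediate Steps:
U = -18 (U = 6*(-3) = -18)
o(z, M) = √(M² + z²)
o(-104, -13) + Q(U*(-5)) = √((-13)² + (-104)²) + (-18*(-5))² = √(169 + 10816) + 90² = √10985 + 8100 = 13*√65 + 8100 = 8100 + 13*√65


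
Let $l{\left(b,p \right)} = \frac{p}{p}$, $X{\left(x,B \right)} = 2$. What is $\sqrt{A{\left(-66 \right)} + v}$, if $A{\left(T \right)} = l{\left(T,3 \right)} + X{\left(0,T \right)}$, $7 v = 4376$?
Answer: $\frac{\sqrt{30779}}{7} \approx 25.063$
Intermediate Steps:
$v = \frac{4376}{7}$ ($v = \frac{1}{7} \cdot 4376 = \frac{4376}{7} \approx 625.14$)
$l{\left(b,p \right)} = 1$
$A{\left(T \right)} = 3$ ($A{\left(T \right)} = 1 + 2 = 3$)
$\sqrt{A{\left(-66 \right)} + v} = \sqrt{3 + \frac{4376}{7}} = \sqrt{\frac{4397}{7}} = \frac{\sqrt{30779}}{7}$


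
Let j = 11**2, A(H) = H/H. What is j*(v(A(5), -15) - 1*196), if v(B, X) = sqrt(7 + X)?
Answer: -23716 + 242*I*sqrt(2) ≈ -23716.0 + 342.24*I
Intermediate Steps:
A(H) = 1
j = 121
j*(v(A(5), -15) - 1*196) = 121*(sqrt(7 - 15) - 1*196) = 121*(sqrt(-8) - 196) = 121*(2*I*sqrt(2) - 196) = 121*(-196 + 2*I*sqrt(2)) = -23716 + 242*I*sqrt(2)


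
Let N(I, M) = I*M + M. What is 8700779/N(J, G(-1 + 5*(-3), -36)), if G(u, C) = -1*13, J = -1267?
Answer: 8700779/16458 ≈ 528.67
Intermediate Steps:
G(u, C) = -13
N(I, M) = M + I*M
8700779/N(J, G(-1 + 5*(-3), -36)) = 8700779/((-13*(1 - 1267))) = 8700779/((-13*(-1266))) = 8700779/16458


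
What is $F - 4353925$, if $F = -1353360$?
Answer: $-5707285$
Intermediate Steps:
$F - 4353925 = -1353360 - 4353925 = -5707285$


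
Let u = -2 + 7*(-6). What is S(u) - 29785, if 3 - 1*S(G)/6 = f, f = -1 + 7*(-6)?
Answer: -29509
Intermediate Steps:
u = -44 (u = -2 - 42 = -44)
f = -43 (f = -1 - 42 = -43)
S(G) = 276 (S(G) = 18 - 6*(-43) = 18 + 258 = 276)
S(u) - 29785 = 276 - 29785 = -29509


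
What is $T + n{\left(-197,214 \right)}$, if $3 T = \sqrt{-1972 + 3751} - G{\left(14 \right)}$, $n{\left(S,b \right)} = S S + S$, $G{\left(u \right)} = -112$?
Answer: $\frac{115948}{3} + \frac{\sqrt{1779}}{3} \approx 38663.0$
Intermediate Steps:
$n{\left(S,b \right)} = S + S^{2}$ ($n{\left(S,b \right)} = S^{2} + S = S + S^{2}$)
$T = \frac{112}{3} + \frac{\sqrt{1779}}{3}$ ($T = \frac{\sqrt{-1972 + 3751} - -112}{3} = \frac{\sqrt{1779} + 112}{3} = \frac{112 + \sqrt{1779}}{3} = \frac{112}{3} + \frac{\sqrt{1779}}{3} \approx 51.393$)
$T + n{\left(-197,214 \right)} = \left(\frac{112}{3} + \frac{\sqrt{1779}}{3}\right) - 197 \left(1 - 197\right) = \left(\frac{112}{3} + \frac{\sqrt{1779}}{3}\right) - -38612 = \left(\frac{112}{3} + \frac{\sqrt{1779}}{3}\right) + 38612 = \frac{115948}{3} + \frac{\sqrt{1779}}{3}$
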